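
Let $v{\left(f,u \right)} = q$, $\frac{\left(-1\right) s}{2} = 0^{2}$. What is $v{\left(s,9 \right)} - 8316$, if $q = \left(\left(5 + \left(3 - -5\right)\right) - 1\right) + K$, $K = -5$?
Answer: $-8309$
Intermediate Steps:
$s = 0$ ($s = - 2 \cdot 0^{2} = \left(-2\right) 0 = 0$)
$q = 7$ ($q = \left(\left(5 + \left(3 - -5\right)\right) - 1\right) - 5 = \left(\left(5 + \left(3 + 5\right)\right) - 1\right) - 5 = \left(\left(5 + 8\right) - 1\right) - 5 = \left(13 - 1\right) - 5 = 12 - 5 = 7$)
$v{\left(f,u \right)} = 7$
$v{\left(s,9 \right)} - 8316 = 7 - 8316 = -8309$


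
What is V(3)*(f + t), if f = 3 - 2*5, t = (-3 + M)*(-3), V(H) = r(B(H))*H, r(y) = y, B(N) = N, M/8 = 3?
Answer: -630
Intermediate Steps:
M = 24 (M = 8*3 = 24)
V(H) = H² (V(H) = H*H = H²)
t = -63 (t = (-3 + 24)*(-3) = 21*(-3) = -63)
f = -7 (f = 3 - 10 = -7)
V(3)*(f + t) = 3²*(-7 - 63) = 9*(-70) = -630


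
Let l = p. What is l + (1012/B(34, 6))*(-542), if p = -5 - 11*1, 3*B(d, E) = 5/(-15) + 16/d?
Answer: -83921224/7 ≈ -1.1989e+7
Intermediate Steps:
B(d, E) = -⅑ + 16/(3*d) (B(d, E) = (5/(-15) + 16/d)/3 = (5*(-1/15) + 16/d)/3 = (-⅓ + 16/d)/3 = -⅑ + 16/(3*d))
p = -16 (p = -5 - 11 = -16)
l = -16
l + (1012/B(34, 6))*(-542) = -16 + (1012/(((⅑)*(48 - 1*34)/34)))*(-542) = -16 + (1012/(((⅑)*(1/34)*(48 - 34))))*(-542) = -16 + (1012/(((⅑)*(1/34)*14)))*(-542) = -16 + (1012/(7/153))*(-542) = -16 + (1012*(153/7))*(-542) = -16 + (154836/7)*(-542) = -16 - 83921112/7 = -83921224/7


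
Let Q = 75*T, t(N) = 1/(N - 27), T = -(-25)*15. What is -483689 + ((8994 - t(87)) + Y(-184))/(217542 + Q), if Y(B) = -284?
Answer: -7129585011181/14740020 ≈ -4.8369e+5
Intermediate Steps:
T = 375 (T = -5*(-75) = 375)
t(N) = 1/(-27 + N)
Q = 28125 (Q = 75*375 = 28125)
-483689 + ((8994 - t(87)) + Y(-184))/(217542 + Q) = -483689 + ((8994 - 1/(-27 + 87)) - 284)/(217542 + 28125) = -483689 + ((8994 - 1/60) - 284)/245667 = -483689 + ((8994 - 1*1/60) - 284)*(1/245667) = -483689 + ((8994 - 1/60) - 284)*(1/245667) = -483689 + (539639/60 - 284)*(1/245667) = -483689 + (522599/60)*(1/245667) = -483689 + 522599/14740020 = -7129585011181/14740020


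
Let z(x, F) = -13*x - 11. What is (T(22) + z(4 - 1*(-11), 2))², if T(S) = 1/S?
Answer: 20529961/484 ≈ 42417.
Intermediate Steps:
z(x, F) = -11 - 13*x
(T(22) + z(4 - 1*(-11), 2))² = (1/22 + (-11 - 13*(4 - 1*(-11))))² = (1/22 + (-11 - 13*(4 + 11)))² = (1/22 + (-11 - 13*15))² = (1/22 + (-11 - 195))² = (1/22 - 206)² = (-4531/22)² = 20529961/484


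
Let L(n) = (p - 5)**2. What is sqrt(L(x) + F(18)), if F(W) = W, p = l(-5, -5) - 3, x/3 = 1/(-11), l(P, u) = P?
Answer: sqrt(187) ≈ 13.675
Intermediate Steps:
x = -3/11 (x = 3/(-11) = 3*(-1/11) = -3/11 ≈ -0.27273)
p = -8 (p = -5 - 3 = -8)
L(n) = 169 (L(n) = (-8 - 5)**2 = (-13)**2 = 169)
sqrt(L(x) + F(18)) = sqrt(169 + 18) = sqrt(187)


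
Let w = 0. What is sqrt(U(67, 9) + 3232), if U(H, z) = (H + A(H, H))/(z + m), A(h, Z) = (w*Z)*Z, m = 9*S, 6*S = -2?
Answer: sqrt(116754)/6 ≈ 56.949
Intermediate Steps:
S = -1/3 (S = (1/6)*(-2) = -1/3 ≈ -0.33333)
m = -3 (m = 9*(-1/3) = -3)
A(h, Z) = 0 (A(h, Z) = (0*Z)*Z = 0*Z = 0)
U(H, z) = H/(-3 + z) (U(H, z) = (H + 0)/(z - 3) = H/(-3 + z))
sqrt(U(67, 9) + 3232) = sqrt(67/(-3 + 9) + 3232) = sqrt(67/6 + 3232) = sqrt(19459/6) = sqrt(116754)/6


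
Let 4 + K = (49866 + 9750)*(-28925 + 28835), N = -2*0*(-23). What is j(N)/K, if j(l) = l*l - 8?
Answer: 2/1341361 ≈ 1.4910e-6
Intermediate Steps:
N = 0 (N = 0*(-23) = 0)
j(l) = -8 + l² (j(l) = l² - 8 = -8 + l²)
K = -5365444 (K = -4 + (49866 + 9750)*(-28925 + 28835) = -4 + 59616*(-90) = -4 - 5365440 = -5365444)
j(N)/K = (-8 + 0²)/(-5365444) = (-8 + 0)*(-1/5365444) = -8*(-1/5365444) = 2/1341361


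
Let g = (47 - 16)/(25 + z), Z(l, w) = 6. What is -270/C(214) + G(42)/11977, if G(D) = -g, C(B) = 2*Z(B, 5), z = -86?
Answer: -32876803/1461194 ≈ -22.500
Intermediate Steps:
C(B) = 12 (C(B) = 2*6 = 12)
g = -31/61 (g = (47 - 16)/(25 - 86) = 31/(-61) = 31*(-1/61) = -31/61 ≈ -0.50820)
G(D) = 31/61 (G(D) = -1*(-31/61) = 31/61)
-270/C(214) + G(42)/11977 = -270/12 + (31/61)/11977 = -270*1/12 + (31/61)*(1/11977) = -45/2 + 31/730597 = -32876803/1461194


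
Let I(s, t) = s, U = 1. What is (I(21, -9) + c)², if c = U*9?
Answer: 900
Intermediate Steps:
c = 9 (c = 1*9 = 9)
(I(21, -9) + c)² = (21 + 9)² = 30² = 900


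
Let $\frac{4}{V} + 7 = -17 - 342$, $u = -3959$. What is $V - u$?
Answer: $\frac{724495}{183} \approx 3959.0$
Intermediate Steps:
$V = - \frac{2}{183}$ ($V = \frac{4}{-7 - 359} = \frac{4}{-366} = 4 \left(- \frac{1}{366}\right) = - \frac{2}{183} \approx -0.010929$)
$V - u = - \frac{2}{183} - -3959 = - \frac{2}{183} + 3959 = \frac{724495}{183}$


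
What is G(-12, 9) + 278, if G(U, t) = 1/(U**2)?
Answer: 40033/144 ≈ 278.01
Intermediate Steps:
G(U, t) = U**(-2)
G(-12, 9) + 278 = (-12)**(-2) + 278 = 1/144 + 278 = 40033/144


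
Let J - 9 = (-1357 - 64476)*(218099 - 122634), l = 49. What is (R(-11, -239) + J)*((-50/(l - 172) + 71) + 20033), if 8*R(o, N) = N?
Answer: -20721582994300089/164 ≈ -1.2635e+14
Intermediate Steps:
R(o, N) = N/8
J = -6284747336 (J = 9 + (-1357 - 64476)*(218099 - 122634) = 9 - 65833*95465 = 9 - 6284747345 = -6284747336)
(R(-11, -239) + J)*((-50/(l - 172) + 71) + 20033) = ((⅛)*(-239) - 6284747336)*((-50/(49 - 172) + 71) + 20033) = (-239/8 - 6284747336)*((-50/(-123) + 71) + 20033) = -50277978927*((-1/123*(-50) + 71) + 20033)/8 = -50277978927*((50/123 + 71) + 20033)/8 = -50277978927*(8783/123 + 20033)/8 = -50277978927/8*2472842/123 = -20721582994300089/164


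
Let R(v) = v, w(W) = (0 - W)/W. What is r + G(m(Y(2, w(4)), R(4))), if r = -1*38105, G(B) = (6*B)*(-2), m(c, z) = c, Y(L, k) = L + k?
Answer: -38117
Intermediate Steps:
w(W) = -1 (w(W) = (-W)/W = -1)
G(B) = -12*B
r = -38105
r + G(m(Y(2, w(4)), R(4))) = -38105 - 12*(2 - 1) = -38105 - 12*1 = -38105 - 12 = -38117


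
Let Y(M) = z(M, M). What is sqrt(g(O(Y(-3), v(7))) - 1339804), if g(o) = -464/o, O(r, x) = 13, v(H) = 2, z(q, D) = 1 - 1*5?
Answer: 18*I*sqrt(698867)/13 ≈ 1157.5*I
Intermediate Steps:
z(q, D) = -4 (z(q, D) = 1 - 5 = -4)
Y(M) = -4
sqrt(g(O(Y(-3), v(7))) - 1339804) = sqrt(-464/13 - 1339804) = sqrt(-17417916/13) = 18*I*sqrt(698867)/13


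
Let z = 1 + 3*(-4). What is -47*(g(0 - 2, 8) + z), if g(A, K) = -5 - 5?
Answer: 987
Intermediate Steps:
g(A, K) = -10
z = -11 (z = 1 - 12 = -11)
-47*(g(0 - 2, 8) + z) = -47*(-10 - 11) = -47*(-21) = 987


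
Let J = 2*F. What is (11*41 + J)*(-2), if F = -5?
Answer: -882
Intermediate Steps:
J = -10 (J = 2*(-5) = -10)
(11*41 + J)*(-2) = (11*41 - 10)*(-2) = (451 - 10)*(-2) = 441*(-2) = -882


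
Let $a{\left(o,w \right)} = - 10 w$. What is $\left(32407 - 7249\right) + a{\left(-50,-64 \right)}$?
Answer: $25798$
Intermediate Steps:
$\left(32407 - 7249\right) + a{\left(-50,-64 \right)} = \left(32407 - 7249\right) - -640 = 25158 + 640 = 25798$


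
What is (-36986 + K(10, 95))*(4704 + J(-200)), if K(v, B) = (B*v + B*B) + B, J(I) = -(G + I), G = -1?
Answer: -132022980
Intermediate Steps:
J(I) = 1 - I (J(I) = -(-1 + I) = 1 - I)
K(v, B) = B + B**2 + B*v (K(v, B) = (B*v + B**2) + B = (B**2 + B*v) + B = B + B**2 + B*v)
(-36986 + K(10, 95))*(4704 + J(-200)) = (-36986 + 95*(1 + 95 + 10))*(4704 + (1 - 1*(-200))) = (-36986 + 95*106)*(4704 + (1 + 200)) = (-36986 + 10070)*(4704 + 201) = -26916*4905 = -132022980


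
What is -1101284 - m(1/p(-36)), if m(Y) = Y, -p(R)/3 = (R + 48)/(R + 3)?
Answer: -13215419/12 ≈ -1.1013e+6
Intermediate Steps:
p(R) = -3*(48 + R)/(3 + R) (p(R) = -3*(R + 48)/(R + 3) = -3*(48 + R)/(3 + R))
-1101284 - m(1/p(-36)) = -1101284 - 1/(3*(-48 - 1*(-36))/(3 - 36)) = -1101284 - 1/(3*(-48 + 36)/(-33)) = -1101284 - 1/(3*(-1/33)*(-12)) = -1101284 - 1/12/11 = -1101284 - 1*11/12 = -1101284 - 11/12 = -13215419/12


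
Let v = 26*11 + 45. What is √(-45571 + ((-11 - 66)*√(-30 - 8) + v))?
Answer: √(-45240 - 77*I*√38) ≈ 1.116 - 212.7*I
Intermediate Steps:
v = 331 (v = 286 + 45 = 331)
√(-45571 + ((-11 - 66)*√(-30 - 8) + v)) = √(-45571 + ((-11 - 66)*√(-30 - 8) + 331)) = √(-45571 + (-77*I*√38 + 331)) = √(-45571 + (331 - 77*I*√38)) = √(-45240 - 77*I*√38)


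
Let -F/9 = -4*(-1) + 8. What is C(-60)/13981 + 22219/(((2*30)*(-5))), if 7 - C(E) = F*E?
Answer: -312585739/4194300 ≈ -74.526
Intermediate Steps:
F = -108 (F = -9*(-4*(-1) + 8) = -9*(4 + 8) = -9*12 = -108)
C(E) = 7 + 108*E (C(E) = 7 - (-108)*E = 7 + 108*E)
C(-60)/13981 + 22219/(((2*30)*(-5))) = (7 + 108*(-60))/13981 + 22219/(((2*30)*(-5))) = (7 - 6480)*(1/13981) + 22219/((60*(-5))) = -6473*1/13981 + 22219/(-300) = -6473/13981 + 22219*(-1/300) = -6473/13981 - 22219/300 = -312585739/4194300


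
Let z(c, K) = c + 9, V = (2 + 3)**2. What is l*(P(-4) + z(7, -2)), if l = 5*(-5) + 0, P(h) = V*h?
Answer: 2100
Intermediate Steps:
V = 25 (V = 5**2 = 25)
z(c, K) = 9 + c
P(h) = 25*h
l = -25 (l = -25 + 0 = -25)
l*(P(-4) + z(7, -2)) = -25*(25*(-4) + (9 + 7)) = -25*(-100 + 16) = -25*(-84) = 2100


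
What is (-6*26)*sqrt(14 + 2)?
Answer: -624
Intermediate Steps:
(-6*26)*sqrt(14 + 2) = -156*sqrt(16) = -156*4 = -624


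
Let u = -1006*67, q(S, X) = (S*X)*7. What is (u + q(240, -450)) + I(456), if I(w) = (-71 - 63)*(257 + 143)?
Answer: -877002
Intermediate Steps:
q(S, X) = 7*S*X
u = -67402
I(w) = -53600 (I(w) = -134*400 = -53600)
(u + q(240, -450)) + I(456) = (-67402 + 7*240*(-450)) - 53600 = (-67402 - 756000) - 53600 = -823402 - 53600 = -877002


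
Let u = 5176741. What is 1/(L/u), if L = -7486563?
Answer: -5176741/7486563 ≈ -0.69147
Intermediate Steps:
1/(L/u) = 1/(-7486563/5176741) = -5176741/7486563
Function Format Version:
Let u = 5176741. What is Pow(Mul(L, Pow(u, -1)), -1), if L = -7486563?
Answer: Rational(-5176741, 7486563) ≈ -0.69147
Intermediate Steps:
Pow(Mul(L, Pow(u, -1)), -1) = Pow(Mul(-7486563, Pow(5176741, -1)), -1) = Pow(Mul(-7486563, Rational(1, 5176741)), -1) = Pow(Rational(-7486563, 5176741), -1) = Rational(-5176741, 7486563)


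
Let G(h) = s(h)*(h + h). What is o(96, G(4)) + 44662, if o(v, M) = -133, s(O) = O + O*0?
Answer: 44529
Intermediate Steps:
s(O) = O (s(O) = O + 0 = O)
G(h) = 2*h² (G(h) = h*(h + h) = h*(2*h) = 2*h²)
o(96, G(4)) + 44662 = -133 + 44662 = 44529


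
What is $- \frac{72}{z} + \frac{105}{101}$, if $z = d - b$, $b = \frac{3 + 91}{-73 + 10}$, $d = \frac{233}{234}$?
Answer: $- \frac{11483661}{411575} \approx -27.902$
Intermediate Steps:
$d = \frac{233}{234}$ ($d = 233 \cdot \frac{1}{234} = \frac{233}{234} \approx 0.99573$)
$b = - \frac{94}{63}$ ($b = \frac{94}{-63} = 94 \left(- \frac{1}{63}\right) = - \frac{94}{63} \approx -1.4921$)
$z = \frac{4075}{1638}$ ($z = \frac{233}{234} - - \frac{94}{63} = \frac{233}{234} + \frac{94}{63} = \frac{4075}{1638} \approx 2.4878$)
$- \frac{72}{z} + \frac{105}{101} = - \frac{72}{\frac{4075}{1638}} + \frac{105}{101} = \left(-72\right) \frac{1638}{4075} + 105 \cdot \frac{1}{101} = - \frac{117936}{4075} + \frac{105}{101} = - \frac{11483661}{411575}$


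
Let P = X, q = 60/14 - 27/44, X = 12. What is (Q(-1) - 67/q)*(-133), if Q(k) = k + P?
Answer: 1089935/1131 ≈ 963.69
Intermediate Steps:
q = 1131/308 (q = 60*(1/14) - 27*1/44 = 30/7 - 27/44 = 1131/308 ≈ 3.6721)
P = 12
Q(k) = 12 + k (Q(k) = k + 12 = 12 + k)
(Q(-1) - 67/q)*(-133) = ((12 - 1) - 67/1131/308)*(-133) = (11 - 67*308/1131)*(-133) = (11 - 20636/1131)*(-133) = -8195/1131*(-133) = 1089935/1131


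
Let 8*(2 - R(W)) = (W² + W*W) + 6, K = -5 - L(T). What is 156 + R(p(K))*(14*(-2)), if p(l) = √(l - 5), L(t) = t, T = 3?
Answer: 30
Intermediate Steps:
K = -8 (K = -5 - 1*3 = -5 - 3 = -8)
p(l) = √(-5 + l)
R(W) = 5/4 - W²/4 (R(W) = 2 - ((W² + W*W) + 6)/8 = 2 - ((W² + W²) + 6)/8 = 2 - (2*W² + 6)/8 = 2 - (6 + 2*W²)/8 = 2 + (-¾ - W²/4) = 5/4 - W²/4)
156 + R(p(K))*(14*(-2)) = 156 + (5/4 - (√(-5 - 8))²/4)*(14*(-2)) = 156 + (5/4 - (√(-13))²/4)*(-28) = 156 + (5/4 - (I*√13)²/4)*(-28) = 156 + (5/4 - ¼*(-13))*(-28) = 156 + (5/4 + 13/4)*(-28) = 156 + (9/2)*(-28) = 156 - 126 = 30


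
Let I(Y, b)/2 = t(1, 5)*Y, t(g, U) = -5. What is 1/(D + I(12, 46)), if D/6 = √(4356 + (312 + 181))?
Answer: 10/13347 + √4849/26694 ≈ 0.0033579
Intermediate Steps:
D = 6*√4849 (D = 6*√(4356 + (312 + 181)) = 6*√(4356 + 493) = 6*√4849 ≈ 417.81)
I(Y, b) = -10*Y (I(Y, b) = 2*(-5*Y) = -10*Y)
1/(D + I(12, 46)) = 1/(6*√4849 - 10*12) = 1/(6*√4849 - 120) = 1/(-120 + 6*√4849)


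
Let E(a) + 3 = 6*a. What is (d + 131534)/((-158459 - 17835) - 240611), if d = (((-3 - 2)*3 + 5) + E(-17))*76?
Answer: -122794/416905 ≈ -0.29454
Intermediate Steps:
E(a) = -3 + 6*a
d = -8740 (d = (((-3 - 2)*3 + 5) + (-3 + 6*(-17)))*76 = ((-5*3 + 5) + (-3 - 102))*76 = ((-15 + 5) - 105)*76 = (-10 - 105)*76 = -115*76 = -8740)
(d + 131534)/((-158459 - 17835) - 240611) = (-8740 + 131534)/((-158459 - 17835) - 240611) = 122794/(-176294 - 240611) = 122794/(-416905) = 122794*(-1/416905) = -122794/416905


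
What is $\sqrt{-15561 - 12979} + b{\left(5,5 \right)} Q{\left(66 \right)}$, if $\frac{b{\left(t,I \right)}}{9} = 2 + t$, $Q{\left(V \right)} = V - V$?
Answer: $2 i \sqrt{7135} \approx 168.94 i$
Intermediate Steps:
$Q{\left(V \right)} = 0$
$b{\left(t,I \right)} = 18 + 9 t$ ($b{\left(t,I \right)} = 9 \left(2 + t\right) = 18 + 9 t$)
$\sqrt{-15561 - 12979} + b{\left(5,5 \right)} Q{\left(66 \right)} = \sqrt{-15561 - 12979} + \left(18 + 9 \cdot 5\right) 0 = \sqrt{-28540} + \left(18 + 45\right) 0 = 2 i \sqrt{7135} + 63 \cdot 0 = 2 i \sqrt{7135} + 0 = 2 i \sqrt{7135}$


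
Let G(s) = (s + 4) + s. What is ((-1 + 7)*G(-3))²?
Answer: 144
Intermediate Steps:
G(s) = 4 + 2*s (G(s) = (4 + s) + s = 4 + 2*s)
((-1 + 7)*G(-3))² = ((-1 + 7)*(4 + 2*(-3)))² = (6*(4 - 6))² = (6*(-2))² = (-12)² = 144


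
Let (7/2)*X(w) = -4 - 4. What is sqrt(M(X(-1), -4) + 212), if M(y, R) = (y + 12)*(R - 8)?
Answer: 2*sqrt(1169)/7 ≈ 9.7688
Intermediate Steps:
X(w) = -16/7 (X(w) = 2*(-4 - 4)/7 = (2/7)*(-8) = -16/7)
M(y, R) = (-8 + R)*(12 + y) (M(y, R) = (12 + y)*(-8 + R) = (-8 + R)*(12 + y))
sqrt(M(X(-1), -4) + 212) = sqrt((-96 - 8*(-16/7) + 12*(-4) - 4*(-16/7)) + 212) = sqrt((-96 + 128/7 - 48 + 64/7) + 212) = sqrt(-816/7 + 212) = sqrt(668/7) = 2*sqrt(1169)/7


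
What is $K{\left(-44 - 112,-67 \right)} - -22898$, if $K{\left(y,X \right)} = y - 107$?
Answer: $22635$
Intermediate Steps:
$K{\left(y,X \right)} = -107 + y$ ($K{\left(y,X \right)} = y - 107 = -107 + y$)
$K{\left(-44 - 112,-67 \right)} - -22898 = \left(-107 - 156\right) - -22898 = \left(-107 - 156\right) + 22898 = -263 + 22898 = 22635$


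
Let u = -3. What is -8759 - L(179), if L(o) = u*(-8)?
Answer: -8783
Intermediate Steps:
L(o) = 24 (L(o) = -3*(-8) = 24)
-8759 - L(179) = -8759 - 1*24 = -8759 - 24 = -8783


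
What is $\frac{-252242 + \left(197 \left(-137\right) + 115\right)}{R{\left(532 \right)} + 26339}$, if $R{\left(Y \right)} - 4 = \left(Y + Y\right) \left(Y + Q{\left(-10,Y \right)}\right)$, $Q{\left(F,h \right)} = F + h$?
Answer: $- \frac{279116}{1147799} \approx -0.24318$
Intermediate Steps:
$R{\left(Y \right)} = 4 + 2 Y \left(-10 + 2 Y\right)$ ($R{\left(Y \right)} = 4 + \left(Y + Y\right) \left(Y + \left(-10 + Y\right)\right) = 4 + 2 Y \left(-10 + 2 Y\right)$)
$\frac{-252242 + \left(197 \left(-137\right) + 115\right)}{R{\left(532 \right)} + 26339} = \frac{-252242 + \left(197 \left(-137\right) + 115\right)}{\left(4 - 10640 + 4 \cdot 532^{2}\right) + 26339} = \frac{-252242 + \left(-26989 + 115\right)}{\left(4 - 10640 + 4 \cdot 283024\right) + 26339} = \frac{-252242 - 26874}{\left(4 - 10640 + 1132096\right) + 26339} = - \frac{279116}{1121460 + 26339} = - \frac{279116}{1147799}$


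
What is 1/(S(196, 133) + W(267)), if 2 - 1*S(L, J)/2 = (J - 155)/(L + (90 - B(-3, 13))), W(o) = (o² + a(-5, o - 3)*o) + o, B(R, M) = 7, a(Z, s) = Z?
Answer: 279/19592819 ≈ 1.4240e-5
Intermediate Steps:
W(o) = o² - 4*o (W(o) = (o² - 5*o) + o = o² - 4*o)
S(L, J) = 4 - 2*(-155 + J)/(83 + L) (S(L, J) = 4 - 2*(J - 155)/(L + (90 - 1*7)) = 4 - 2*(-155 + J)/(L + (90 - 7)) = 4 - 2*(-155 + J)/(L + 83) = 4 - 2*(-155 + J)/(83 + L))
1/(S(196, 133) + W(267)) = 1/(2*(321 - 1*133 + 2*196)/(83 + 196) + 267*(-4 + 267)) = 1/(2*(321 - 133 + 392)/279 + 267*263) = 1/(2*(1/279)*580 + 70221) = 1/(1160/279 + 70221) = 1/(19592819/279) = 279/19592819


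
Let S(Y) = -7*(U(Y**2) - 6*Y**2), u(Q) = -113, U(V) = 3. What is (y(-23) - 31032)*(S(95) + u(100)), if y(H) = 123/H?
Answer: -270492596844/23 ≈ -1.1761e+10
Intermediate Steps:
S(Y) = -21 + 42*Y**2 (S(Y) = -7*(3 - 6*Y**2) = -21 + 42*Y**2)
(y(-23) - 31032)*(S(95) + u(100)) = (123/(-23) - 31032)*((-21 + 42*95**2) - 113) = (123*(-1/23) - 31032)*((-21 + 42*9025) - 113) = (-123/23 - 31032)*((-21 + 379050) - 113) = -713859*(379029 - 113)/23 = -713859/23*378916 = -270492596844/23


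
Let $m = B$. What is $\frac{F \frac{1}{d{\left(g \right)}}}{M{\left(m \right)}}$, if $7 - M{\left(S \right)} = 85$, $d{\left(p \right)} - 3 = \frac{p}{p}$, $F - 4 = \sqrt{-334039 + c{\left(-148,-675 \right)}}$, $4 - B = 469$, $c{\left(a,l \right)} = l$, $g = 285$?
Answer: $- \frac{1}{78} - \frac{i \sqrt{334714}}{312} \approx -0.012821 - 1.8543 i$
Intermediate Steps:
$B = -465$ ($B = 4 - 469 = -465$)
$F = 4 + i \sqrt{334714}$ ($F = 4 + \sqrt{-334039 - 675} = 4 + \sqrt{-334714} = 4 + i \sqrt{334714} \approx 4.0 + 578.54 i$)
$d{\left(p \right)} = 4$ ($d{\left(p \right)} = 3 + \frac{p}{p} = 3 + 1 = 4$)
$m = -465$
$M{\left(S \right)} = -78$ ($M{\left(S \right)} = 7 - 85 = -78$)
$\frac{F \frac{1}{d{\left(g \right)}}}{M{\left(m \right)}} = \frac{\left(4 + i \sqrt{334714}\right) \frac{1}{4}}{-78} = \left(4 + i \sqrt{334714}\right) \frac{1}{4} \left(- \frac{1}{78}\right) = \left(1 + \frac{i \sqrt{334714}}{4}\right) \left(- \frac{1}{78}\right) = - \frac{1}{78} - \frac{i \sqrt{334714}}{312}$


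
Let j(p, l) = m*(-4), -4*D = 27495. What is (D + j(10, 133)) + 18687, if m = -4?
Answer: 47317/4 ≈ 11829.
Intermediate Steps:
D = -27495/4 (D = -¼*27495 = -27495/4 ≈ -6873.8)
j(p, l) = 16 (j(p, l) = -4*(-4) = 16)
(D + j(10, 133)) + 18687 = (-27495/4 + 16) + 18687 = -27431/4 + 18687 = 47317/4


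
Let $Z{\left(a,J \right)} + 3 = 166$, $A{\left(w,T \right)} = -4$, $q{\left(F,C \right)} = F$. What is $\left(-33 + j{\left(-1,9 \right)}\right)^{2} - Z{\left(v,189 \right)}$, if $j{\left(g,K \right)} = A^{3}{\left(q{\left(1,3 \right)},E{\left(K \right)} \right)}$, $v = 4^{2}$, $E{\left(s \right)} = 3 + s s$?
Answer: $9246$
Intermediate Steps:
$E{\left(s \right)} = 3 + s^{2}$
$v = 16$
$j{\left(g,K \right)} = -64$ ($j{\left(g,K \right)} = \left(-4\right)^{3} = -64$)
$Z{\left(a,J \right)} = 163$ ($Z{\left(a,J \right)} = -3 + 166 = 163$)
$\left(-33 + j{\left(-1,9 \right)}\right)^{2} - Z{\left(v,189 \right)} = \left(-33 - 64\right)^{2} - 163 = \left(-97\right)^{2} - 163 = 9409 - 163 = 9246$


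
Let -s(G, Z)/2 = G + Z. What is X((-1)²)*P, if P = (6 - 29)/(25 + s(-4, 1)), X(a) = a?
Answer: -23/31 ≈ -0.74194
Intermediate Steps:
s(G, Z) = -2*G - 2*Z (s(G, Z) = -2*(G + Z) = -2*G - 2*Z)
P = -23/31 (P = (6 - 29)/(25 + (-2*(-4) - 2*1)) = -23/(25 + (8 - 2)) = -23/(25 + 6) = -23/31 ≈ -0.74194)
X((-1)²)*P = (-1)²*(-23/31) = 1*(-23/31) = -23/31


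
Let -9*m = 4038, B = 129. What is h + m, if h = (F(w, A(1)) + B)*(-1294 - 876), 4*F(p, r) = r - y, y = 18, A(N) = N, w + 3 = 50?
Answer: -1626937/6 ≈ -2.7116e+5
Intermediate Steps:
w = 47 (w = -3 + 50 = 47)
F(p, r) = -9/2 + r/4 (F(p, r) = (r - 1*18)/4 = (r - 18)/4 = (-18 + r)/4 = -9/2 + r/4)
m = -1346/3 (m = -1/9*4038 = -1346/3 ≈ -448.67)
h = -541415/2 (h = ((-9/2 + (1/4)*1) + 129)*(-1294 - 876) = ((-9/2 + 1/4) + 129)*(-2170) = (-17/4 + 129)*(-2170) = (499/4)*(-2170) = -541415/2 ≈ -2.7071e+5)
h + m = -541415/2 - 1346/3 = -1626937/6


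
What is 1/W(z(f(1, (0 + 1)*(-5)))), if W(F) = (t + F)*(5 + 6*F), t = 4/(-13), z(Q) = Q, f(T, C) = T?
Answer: 13/99 ≈ 0.13131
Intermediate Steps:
t = -4/13 (t = 4*(-1/13) = -4/13 ≈ -0.30769)
W(F) = (5 + 6*F)*(-4/13 + F) (W(F) = (-4/13 + F)*(5 + 6*F) = (5 + 6*F)*(-4/13 + F))
1/W(z(f(1, (0 + 1)*(-5)))) = 1/(-20/13 + 6*1**2 + (41/13)*1) = 1/(-20/13 + 6*1 + 41/13) = 1/(-20/13 + 6 + 41/13) = 1/(99/13) = 13/99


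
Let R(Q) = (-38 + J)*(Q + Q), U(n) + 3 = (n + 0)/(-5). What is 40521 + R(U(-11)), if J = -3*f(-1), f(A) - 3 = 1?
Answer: 40601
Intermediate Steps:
f(A) = 4 (f(A) = 3 + 1 = 4)
U(n) = -3 - n/5 (U(n) = -3 + (n + 0)/(-5) = -3 + n*(-⅕) = -3 - n/5)
J = -12 (J = -3*4 = -12)
R(Q) = -100*Q (R(Q) = (-38 - 12)*(Q + Q) = -100*Q)
40521 + R(U(-11)) = 40521 - 100*(-3 - ⅕*(-11)) = 40521 - 100*(-3 + 11/5) = 40521 - 100*(-⅘) = 40521 + 80 = 40601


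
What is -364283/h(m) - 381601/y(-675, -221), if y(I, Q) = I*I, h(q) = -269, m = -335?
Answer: 165873791206/122563125 ≈ 1353.4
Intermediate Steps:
y(I, Q) = I²
-364283/h(m) - 381601/y(-675, -221) = -364283/(-269) - 381601/((-675)²) = -364283*(-1/269) - 381601/455625 = 364283/269 - 381601*1/455625 = 364283/269 - 381601/455625 = 165873791206/122563125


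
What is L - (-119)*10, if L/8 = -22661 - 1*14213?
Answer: -293802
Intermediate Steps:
L = -294992 (L = 8*(-22661 - 1*14213) = 8*(-22661 - 14213) = 8*(-36874) = -294992)
L - (-119)*10 = -294992 - (-119)*10 = -294992 - 1*(-1190) = -294992 + 1190 = -293802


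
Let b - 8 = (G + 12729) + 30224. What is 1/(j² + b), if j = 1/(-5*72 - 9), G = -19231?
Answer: 136161/3231100531 ≈ 4.2141e-5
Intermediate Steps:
b = 23730 (b = 8 + ((-19231 + 12729) + 30224) = 8 + (-6502 + 30224) = 8 + 23722 = 23730)
j = -1/369 (j = 1/(-360 - 9) = 1/(-369) = -1/369 ≈ -0.0027100)
1/(j² + b) = 1/((-1/369)² + 23730) = 1/(1/136161 + 23730) = 1/(3231100531/136161) = 136161/3231100531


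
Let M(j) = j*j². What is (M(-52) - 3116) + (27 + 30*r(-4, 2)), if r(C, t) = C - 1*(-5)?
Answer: -143667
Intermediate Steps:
r(C, t) = 5 + C (r(C, t) = C + 5 = 5 + C)
M(j) = j³
(M(-52) - 3116) + (27 + 30*r(-4, 2)) = ((-52)³ - 3116) + (27 + 30*(5 - 4)) = (-140608 - 3116) + (27 + 30*1) = -143724 + (27 + 30) = -143724 + 57 = -143667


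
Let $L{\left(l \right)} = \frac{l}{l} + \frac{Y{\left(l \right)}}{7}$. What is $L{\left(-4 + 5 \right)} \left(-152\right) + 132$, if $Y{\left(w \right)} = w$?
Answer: $- \frac{292}{7} \approx -41.714$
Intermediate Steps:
$L{\left(l \right)} = 1 + \frac{l}{7}$ ($L{\left(l \right)} = \frac{l}{l} + \frac{l}{7} = 1 + l \frac{1}{7} = 1 + \frac{l}{7}$)
$L{\left(-4 + 5 \right)} \left(-152\right) + 132 = \left(1 + \frac{-4 + 5}{7}\right) \left(-152\right) + 132 = \left(1 + \frac{1}{7} \cdot 1\right) \left(-152\right) + 132 = \left(1 + \frac{1}{7}\right) \left(-152\right) + 132 = \frac{8}{7} \left(-152\right) + 132 = - \frac{1216}{7} + 132 = - \frac{292}{7}$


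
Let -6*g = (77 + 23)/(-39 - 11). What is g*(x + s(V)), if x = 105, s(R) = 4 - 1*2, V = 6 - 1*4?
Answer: 107/3 ≈ 35.667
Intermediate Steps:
V = 2 (V = 6 - 4 = 2)
g = 1/3 (g = -(77 + 23)/(6*(-39 - 11)) = -50/(3*(-50)) = -50*(-1)/(3*50) = -1/6*(-2) = 1/3 ≈ 0.33333)
s(R) = 2 (s(R) = 4 - 2 = 2)
g*(x + s(V)) = (105 + 2)/3 = (1/3)*107 = 107/3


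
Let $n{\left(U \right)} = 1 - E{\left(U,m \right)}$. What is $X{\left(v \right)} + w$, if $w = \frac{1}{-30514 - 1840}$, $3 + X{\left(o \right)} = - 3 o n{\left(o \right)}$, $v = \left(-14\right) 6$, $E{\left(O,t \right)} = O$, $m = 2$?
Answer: $\frac{692925617}{32354} \approx 21417.0$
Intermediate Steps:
$n{\left(U \right)} = 1 - U$
$v = -84$
$X{\left(o \right)} = -3 - 3 o \left(1 - o\right)$ ($X{\left(o \right)} = -3 + - 3 o \left(1 - o\right) = -3 - 3 o \left(1 - o\right)$)
$w = - \frac{1}{32354}$ ($w = \frac{1}{-32354} = - \frac{1}{32354} \approx -3.0908 \cdot 10^{-5}$)
$X{\left(v \right)} + w = \left(-3 + 3 \left(-84\right) \left(-1 - 84\right)\right) - \frac{1}{32354} = \left(-3 + 3 \left(-84\right) \left(-85\right)\right) - \frac{1}{32354} = \left(-3 + 21420\right) - \frac{1}{32354} = 21417 - \frac{1}{32354} = \frac{692925617}{32354}$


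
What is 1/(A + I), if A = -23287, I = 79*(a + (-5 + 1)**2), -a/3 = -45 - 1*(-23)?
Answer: -1/16809 ≈ -5.9492e-5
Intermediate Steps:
a = 66 (a = -3*(-45 - 1*(-23)) = -3*(-45 + 23) = -3*(-22) = 66)
I = 6478 (I = 79*(66 + (-5 + 1)**2) = 79*(66 + (-4)**2) = 79*(66 + 16) = 79*82 = 6478)
1/(A + I) = 1/(-23287 + 6478) = 1/(-16809) = -1/16809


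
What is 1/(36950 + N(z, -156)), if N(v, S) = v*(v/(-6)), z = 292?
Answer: 3/68218 ≈ 4.3977e-5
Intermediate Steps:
N(v, S) = -v²/6 (N(v, S) = v*(v*(-⅙)) = v*(-v/6) = -v²/6)
1/(36950 + N(z, -156)) = 1/(36950 - ⅙*292²) = 1/(36950 - ⅙*85264) = 1/(36950 - 42632/3) = 1/(68218/3) = 3/68218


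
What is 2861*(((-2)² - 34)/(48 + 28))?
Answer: -42915/38 ≈ -1129.3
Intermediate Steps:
2861*(((-2)² - 34)/(48 + 28)) = 2861*((4 - 34)/76) = 2861*(-30*1/76) = 2861*(-15/38) = -42915/38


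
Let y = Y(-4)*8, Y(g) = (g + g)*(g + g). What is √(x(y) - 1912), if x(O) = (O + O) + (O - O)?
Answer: 2*I*√222 ≈ 29.799*I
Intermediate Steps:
Y(g) = 4*g² (Y(g) = (2*g)*(2*g) = 4*g²)
y = 512 (y = (4*(-4)²)*8 = (4*16)*8 = 64*8 = 512)
x(O) = 2*O (x(O) = 2*O + 0 = 2*O)
√(x(y) - 1912) = √(2*512 - 1912) = √(1024 - 1912) = √(-888) = 2*I*√222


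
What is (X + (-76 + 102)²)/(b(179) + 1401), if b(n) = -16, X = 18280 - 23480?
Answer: -4524/1385 ≈ -3.2664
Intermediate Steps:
X = -5200
(X + (-76 + 102)²)/(b(179) + 1401) = (-5200 + (-76 + 102)²)/(-16 + 1401) = (-5200 + 26²)/1385 = (-5200 + 676)*(1/1385) = -4524*1/1385 = -4524/1385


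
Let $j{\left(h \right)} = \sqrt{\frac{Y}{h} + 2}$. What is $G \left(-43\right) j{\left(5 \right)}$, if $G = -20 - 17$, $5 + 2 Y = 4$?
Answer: $\frac{1591 \sqrt{190}}{10} \approx 2193.0$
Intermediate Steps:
$Y = - \frac{1}{2}$ ($Y = - \frac{5}{2} + \frac{1}{2} \cdot 4 = - \frac{5}{2} + 2 = - \frac{1}{2} \approx -0.5$)
$G = -37$
$j{\left(h \right)} = \sqrt{2 - \frac{1}{2 h}}$ ($j{\left(h \right)} = \sqrt{- \frac{1}{2 h} + 2} = \sqrt{2 - \frac{1}{2 h}}$)
$G \left(-43\right) j{\left(5 \right)} = \left(-37\right) \left(-43\right) \frac{\sqrt{8 - \frac{2}{5}}}{2} = 1591 \frac{\sqrt{8 - \frac{2}{5}}}{2} = 1591 \frac{\sqrt{\frac{38}{5}}}{2} = 1591 \frac{\frac{1}{5} \sqrt{190}}{2} = 1591 \frac{\sqrt{190}}{10} = \frac{1591 \sqrt{190}}{10}$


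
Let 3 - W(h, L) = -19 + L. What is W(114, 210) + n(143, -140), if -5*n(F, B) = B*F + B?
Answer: 3844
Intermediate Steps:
W(h, L) = 22 - L (W(h, L) = 3 - (-19 + L) = 3 + (19 - L) = 22 - L)
n(F, B) = -B/5 - B*F/5 (n(F, B) = -(B*F + B)/5 = -(B + B*F)/5 = -B/5 - B*F/5)
W(114, 210) + n(143, -140) = (22 - 1*210) - ⅕*(-140)*(1 + 143) = (22 - 210) - ⅕*(-140)*144 = -188 + 4032 = 3844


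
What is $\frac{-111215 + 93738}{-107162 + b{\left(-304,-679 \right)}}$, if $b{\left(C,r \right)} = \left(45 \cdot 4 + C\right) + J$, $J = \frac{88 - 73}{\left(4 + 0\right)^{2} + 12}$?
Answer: $\frac{489356}{3003993} \approx 0.1629$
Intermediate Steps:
$J = \frac{15}{28}$ ($J = \frac{15}{4^{2} + 12} = \frac{15}{16 + 12} = \frac{15}{28} \approx 0.53571$)
$b{\left(C,r \right)} = \frac{5055}{28} + C$ ($b{\left(C,r \right)} = \left(45 \cdot 4 + C\right) + \frac{15}{28} = \left(180 + C\right) + \frac{15}{28} = \frac{5055}{28} + C$)
$\frac{-111215 + 93738}{-107162 + b{\left(-304,-679 \right)}} = \frac{-111215 + 93738}{-107162 + \left(\frac{5055}{28} - 304\right)} = - \frac{17477}{-107162 - \frac{3457}{28}} = - \frac{17477}{- \frac{3003993}{28}} = \left(-17477\right) \left(- \frac{28}{3003993}\right) = \frac{489356}{3003993}$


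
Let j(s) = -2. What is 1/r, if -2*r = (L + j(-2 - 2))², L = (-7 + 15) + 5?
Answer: -2/121 ≈ -0.016529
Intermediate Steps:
L = 13 (L = 8 + 5 = 13)
r = -121/2 (r = -(13 - 2)²/2 = -½*11² = -½*121 = -121/2 ≈ -60.500)
1/r = 1/(-121/2) = -2/121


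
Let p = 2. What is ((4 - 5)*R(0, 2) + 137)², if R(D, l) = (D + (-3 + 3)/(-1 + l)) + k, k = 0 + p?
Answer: 18225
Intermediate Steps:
k = 2 (k = 0 + 2 = 2)
R(D, l) = 2 + D (R(D, l) = (D + (-3 + 3)/(-1 + l)) + 2 = (D + 0/(-1 + l)) + 2 = (D + 0) + 2 = D + 2 = 2 + D)
((4 - 5)*R(0, 2) + 137)² = ((4 - 5)*(2 + 0) + 137)² = (-1*2 + 137)² = (-2 + 137)² = 135² = 18225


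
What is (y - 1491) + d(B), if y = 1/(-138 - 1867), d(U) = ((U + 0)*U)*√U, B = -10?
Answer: -2989456/2005 + 100*I*√10 ≈ -1491.0 + 316.23*I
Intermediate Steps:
d(U) = U^(5/2) (d(U) = (U*U)*√U = U²*√U = U^(5/2))
y = -1/2005 (y = 1/(-2005) = -1/2005 ≈ -0.00049875)
(y - 1491) + d(B) = (-1/2005 - 1491) + (-10)^(5/2) = -2989456/2005 + 100*I*√10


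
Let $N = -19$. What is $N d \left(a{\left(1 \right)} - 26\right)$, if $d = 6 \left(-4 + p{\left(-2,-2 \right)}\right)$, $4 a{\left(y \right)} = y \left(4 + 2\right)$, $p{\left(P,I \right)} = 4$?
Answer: $0$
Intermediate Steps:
$a{\left(y \right)} = \frac{3 y}{2}$ ($a{\left(y \right)} = \frac{y \left(4 + 2\right)}{4} = \frac{y 6}{4} = \frac{6 y}{4} = \frac{3 y}{2}$)
$d = 0$ ($d = 6 \left(-4 + 4\right) = 6 \cdot 0 = 0$)
$N d \left(a{\left(1 \right)} - 26\right) = \left(-19\right) 0 \left(\frac{3}{2} \cdot 1 - 26\right) = 0 \left(\frac{3}{2} - 26\right) = 0 \left(- \frac{49}{2}\right) = 0$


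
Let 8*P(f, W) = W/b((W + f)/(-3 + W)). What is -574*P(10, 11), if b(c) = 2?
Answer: -3157/8 ≈ -394.63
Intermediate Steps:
P(f, W) = W/16 (P(f, W) = (W/2)/8 = W/16)
-574*P(10, 11) = -287*11/8 = -574*11/16 = -3157/8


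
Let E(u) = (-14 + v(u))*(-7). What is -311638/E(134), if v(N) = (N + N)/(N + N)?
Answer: -311638/91 ≈ -3424.6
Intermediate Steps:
v(N) = 1 (v(N) = (2*N)/((2*N)) = (2*N)*(1/(2*N)) = 1)
E(u) = 91 (E(u) = (-14 + 1)*(-7) = -13*(-7) = 91)
-311638/E(134) = -311638/91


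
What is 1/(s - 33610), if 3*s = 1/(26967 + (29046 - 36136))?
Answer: -59631/2004197909 ≈ -2.9753e-5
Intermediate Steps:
s = 1/59631 (s = 1/(3*(26967 + (29046 - 36136))) = 1/(3*(26967 - 7090)) = (⅓)/19877 = (⅓)*(1/19877) = 1/59631 ≈ 1.6770e-5)
1/(s - 33610) = 1/(1/59631 - 33610) = 1/(-2004197909/59631) = -59631/2004197909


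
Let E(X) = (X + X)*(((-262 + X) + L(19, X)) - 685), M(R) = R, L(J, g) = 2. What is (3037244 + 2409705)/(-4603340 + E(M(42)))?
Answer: -5446949/4679192 ≈ -1.1641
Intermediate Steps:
E(X) = 2*X*(-945 + X) (E(X) = (X + X)*(((-262 + X) + 2) - 685) = (2*X)*((-260 + X) - 685) = (2*X)*(-945 + X) = 2*X*(-945 + X))
(3037244 + 2409705)/(-4603340 + E(M(42))) = (3037244 + 2409705)/(-4603340 + 2*42*(-945 + 42)) = 5446949/(-4603340 + 2*42*(-903)) = 5446949/(-4603340 - 75852) = 5446949/(-4679192) = 5446949*(-1/4679192) = -5446949/4679192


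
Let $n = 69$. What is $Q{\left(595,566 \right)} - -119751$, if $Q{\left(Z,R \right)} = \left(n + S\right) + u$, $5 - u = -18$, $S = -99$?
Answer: $119744$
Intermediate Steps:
$u = 23$ ($u = 5 - -18 = 5 + 18 = 23$)
$Q{\left(Z,R \right)} = -7$ ($Q{\left(Z,R \right)} = \left(69 - 99\right) + 23 = -30 + 23 = -7$)
$Q{\left(595,566 \right)} - -119751 = -7 - -119751 = -7 + 119751 = 119744$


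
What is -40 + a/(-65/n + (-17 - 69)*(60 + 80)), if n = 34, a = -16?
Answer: -16376456/409425 ≈ -39.999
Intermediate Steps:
-40 + a/(-65/n + (-17 - 69)*(60 + 80)) = -40 - 16/(-65/34 + (-17 - 69)*(60 + 80)) = -40 - 16/(-65*1/34 - 86*140) = -40 - 16/(-65/34 - 12040) = -40 - 16/(-409425/34) = -40 - 16*(-34/409425) = -40 + 544/409425 = -16376456/409425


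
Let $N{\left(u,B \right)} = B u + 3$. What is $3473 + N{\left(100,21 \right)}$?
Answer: $5576$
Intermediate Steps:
$N{\left(u,B \right)} = 3 + B u$
$3473 + N{\left(100,21 \right)} = 3473 + \left(3 + 21 \cdot 100\right) = 3473 + \left(3 + 2100\right) = 3473 + 2103 = 5576$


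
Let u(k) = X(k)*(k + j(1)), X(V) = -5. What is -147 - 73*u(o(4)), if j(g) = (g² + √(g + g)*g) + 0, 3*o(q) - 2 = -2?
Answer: 218 + 365*√2 ≈ 734.19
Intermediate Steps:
o(q) = 0 (o(q) = ⅔ + (⅓)*(-2) = ⅔ - ⅔ = 0)
j(g) = g² + √2*g^(3/2) (j(g) = (g² + √(2*g)*g) + 0 = (g² + (√2*√g)*g) + 0 = (g² + √2*g^(3/2)) + 0 = g² + √2*g^(3/2))
u(k) = -5 - 5*k - 5*√2 (u(k) = -5*(k + (1² + √2*1^(3/2))) = -5*(k + (1 + √2*1)) = -5*(k + (1 + √2)) = -5*(1 + k + √2) = -5 - 5*k - 5*√2)
-147 - 73*u(o(4)) = -147 - 73*(-5 - 5*0 - 5*√2) = -147 - 73*(-5 + 0 - 5*√2) = -147 - 73*(-5 - 5*√2) = -147 + (365 + 365*√2) = 218 + 365*√2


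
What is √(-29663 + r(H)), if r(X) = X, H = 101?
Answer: I*√29562 ≈ 171.94*I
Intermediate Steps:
√(-29663 + r(H)) = √(-29663 + 101) = √(-29562) = I*√29562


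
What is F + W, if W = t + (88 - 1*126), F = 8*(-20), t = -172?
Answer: -370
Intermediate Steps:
F = -160
W = -210 (W = -172 + (88 - 1*126) = -172 + (88 - 126) = -172 - 38 = -210)
F + W = -160 - 210 = -370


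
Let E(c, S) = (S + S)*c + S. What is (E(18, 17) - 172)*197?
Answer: 90029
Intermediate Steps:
E(c, S) = S + 2*S*c (E(c, S) = (2*S)*c + S = 2*S*c + S = S + 2*S*c)
(E(18, 17) - 172)*197 = (17*(1 + 2*18) - 172)*197 = (17*(1 + 36) - 172)*197 = (17*37 - 172)*197 = (629 - 172)*197 = 457*197 = 90029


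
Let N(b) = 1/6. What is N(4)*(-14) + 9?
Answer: 20/3 ≈ 6.6667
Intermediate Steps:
N(b) = ⅙
N(4)*(-14) + 9 = (⅙)*(-14) + 9 = -7/3 + 9 = 20/3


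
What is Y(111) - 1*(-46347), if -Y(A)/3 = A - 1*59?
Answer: 46191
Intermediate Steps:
Y(A) = 177 - 3*A (Y(A) = -3*(A - 1*59) = -3*(A - 59) = -3*(-59 + A) = 177 - 3*A)
Y(111) - 1*(-46347) = (177 - 3*111) - 1*(-46347) = (177 - 333) + 46347 = -156 + 46347 = 46191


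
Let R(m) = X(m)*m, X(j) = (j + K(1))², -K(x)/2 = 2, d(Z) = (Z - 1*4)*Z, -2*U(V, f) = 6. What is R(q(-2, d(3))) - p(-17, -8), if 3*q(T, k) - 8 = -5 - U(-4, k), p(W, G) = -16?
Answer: 24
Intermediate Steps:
U(V, f) = -3 (U(V, f) = -½*6 = -3)
d(Z) = Z*(-4 + Z) (d(Z) = (Z - 4)*Z = (-4 + Z)*Z = Z*(-4 + Z))
q(T, k) = 2 (q(T, k) = 8/3 + (-5 - 1*(-3))/3 = 8/3 + (-5 + 3)/3 = 8/3 + (⅓)*(-2) = 8/3 - ⅔ = 2)
K(x) = -4 (K(x) = -2*2 = -4)
X(j) = (-4 + j)² (X(j) = (j - 4)² = (-4 + j)²)
R(m) = m*(-4 + m)² (R(m) = (-4 + m)²*m = m*(-4 + m)²)
R(q(-2, d(3))) - p(-17, -8) = 2*(-4 + 2)² - 1*(-16) = 2*(-2)² + 16 = 2*4 + 16 = 8 + 16 = 24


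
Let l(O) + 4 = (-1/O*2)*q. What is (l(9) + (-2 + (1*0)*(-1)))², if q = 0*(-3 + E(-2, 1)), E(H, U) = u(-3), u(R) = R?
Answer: 36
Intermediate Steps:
E(H, U) = -3
q = 0 (q = 0*(-3 - 3) = 0*(-6) = 0)
l(O) = -4 (l(O) = -4 + (-1/O*2)*0 = -4 - 2/O*0 = -4 + 0 = -4)
(l(9) + (-2 + (1*0)*(-1)))² = (-4 + (-2 + (1*0)*(-1)))² = (-4 + (-2 + 0*(-1)))² = (-4 + (-2 + 0))² = (-4 - 2)² = (-6)² = 36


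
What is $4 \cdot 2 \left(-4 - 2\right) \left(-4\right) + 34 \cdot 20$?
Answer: $872$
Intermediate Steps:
$4 \cdot 2 \left(-4 - 2\right) \left(-4\right) + 34 \cdot 20 = 8 \left(-4 - 2\right) \left(-4\right) + 680 = 8 \left(-6\right) \left(-4\right) + 680 = \left(-48\right) \left(-4\right) + 680 = 192 + 680 = 872$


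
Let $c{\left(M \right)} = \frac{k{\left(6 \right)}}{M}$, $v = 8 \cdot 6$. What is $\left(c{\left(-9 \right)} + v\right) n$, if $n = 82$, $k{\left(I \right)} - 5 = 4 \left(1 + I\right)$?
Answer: $\frac{10906}{3} \approx 3635.3$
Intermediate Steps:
$k{\left(I \right)} = 9 + 4 I$ ($k{\left(I \right)} = 5 + 4 \left(1 + I\right) = 5 + \left(4 + 4 I\right) = 9 + 4 I$)
$v = 48$
$c{\left(M \right)} = \frac{33}{M}$ ($c{\left(M \right)} = \frac{9 + 4 \cdot 6}{M} = \frac{9 + 24}{M} = \frac{33}{M}$)
$\left(c{\left(-9 \right)} + v\right) n = \left(\frac{33}{-9} + 48\right) 82 = \left(33 \left(- \frac{1}{9}\right) + 48\right) 82 = \left(- \frac{11}{3} + 48\right) 82 = \frac{133}{3} \cdot 82 = \frac{10906}{3}$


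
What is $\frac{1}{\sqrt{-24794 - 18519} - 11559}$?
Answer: $- \frac{11559}{133653794} - \frac{i \sqrt{43313}}{133653794} \approx -8.6485 \cdot 10^{-5} - 1.5571 \cdot 10^{-6} i$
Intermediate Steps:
$\frac{1}{\sqrt{-24794 - 18519} - 11559} = \frac{1}{\sqrt{-43313} - 11559} = \frac{1}{i \sqrt{43313} - 11559} = \frac{1}{-11559 + i \sqrt{43313}}$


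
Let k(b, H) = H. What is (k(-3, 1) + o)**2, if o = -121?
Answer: 14400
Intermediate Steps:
(k(-3, 1) + o)**2 = (1 - 121)**2 = (-120)**2 = 14400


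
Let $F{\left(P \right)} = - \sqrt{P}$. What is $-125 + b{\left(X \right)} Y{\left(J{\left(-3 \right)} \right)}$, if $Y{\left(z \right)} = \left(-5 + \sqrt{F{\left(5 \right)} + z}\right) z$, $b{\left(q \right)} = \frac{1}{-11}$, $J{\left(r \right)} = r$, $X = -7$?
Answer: $- \frac{1390}{11} + \frac{3 i \sqrt{3 + \sqrt{5}}}{11} \approx -126.36 + 0.62407 i$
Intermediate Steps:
$b{\left(q \right)} = - \frac{1}{11}$
$Y{\left(z \right)} = z \left(-5 + \sqrt{z - \sqrt{5}}\right)$ ($Y{\left(z \right)} = \left(-5 + \sqrt{- \sqrt{5} + z}\right) z = \left(-5 + \sqrt{z - \sqrt{5}}\right) z = z \left(-5 + \sqrt{z - \sqrt{5}}\right)$)
$-125 + b{\left(X \right)} Y{\left(J{\left(-3 \right)} \right)} = -125 - \frac{\left(-3\right) \left(-5 + \sqrt{-3 - \sqrt{5}}\right)}{11} = -125 - \frac{15 - 3 \sqrt{-3 - \sqrt{5}}}{11} = -125 - \left(\frac{15}{11} - \frac{3 \sqrt{-3 - \sqrt{5}}}{11}\right) = - \frac{1390}{11} + \frac{3 \sqrt{-3 - \sqrt{5}}}{11}$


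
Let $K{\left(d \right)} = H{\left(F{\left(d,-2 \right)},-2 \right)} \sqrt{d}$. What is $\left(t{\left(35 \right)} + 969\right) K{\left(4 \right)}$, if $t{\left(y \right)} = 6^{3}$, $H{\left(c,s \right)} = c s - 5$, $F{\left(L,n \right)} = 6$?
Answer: $-40290$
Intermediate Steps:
$H{\left(c,s \right)} = -5 + c s$
$K{\left(d \right)} = - 17 \sqrt{d}$ ($K{\left(d \right)} = \left(-5 + 6 \left(-2\right)\right) \sqrt{d} = \left(-5 - 12\right) \sqrt{d} = - 17 \sqrt{d}$)
$t{\left(y \right)} = 216$
$\left(t{\left(35 \right)} + 969\right) K{\left(4 \right)} = \left(216 + 969\right) \left(- 17 \sqrt{4}\right) = 1185 \left(\left(-17\right) 2\right) = 1185 \left(-34\right) = -40290$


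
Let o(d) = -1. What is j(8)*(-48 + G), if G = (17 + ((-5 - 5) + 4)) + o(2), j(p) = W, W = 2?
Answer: -76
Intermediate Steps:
j(p) = 2
G = 10 (G = (17 + ((-5 - 5) + 4)) - 1 = (17 + (-10 + 4)) - 1 = (17 - 6) - 1 = 11 - 1 = 10)
j(8)*(-48 + G) = 2*(-48 + 10) = 2*(-38) = -76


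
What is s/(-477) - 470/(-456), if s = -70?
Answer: 42685/36252 ≈ 1.1775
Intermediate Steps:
s/(-477) - 470/(-456) = -70/(-477) - 470/(-456) = -70*(-1/477) - 470*(-1/456) = 70/477 + 235/228 = 42685/36252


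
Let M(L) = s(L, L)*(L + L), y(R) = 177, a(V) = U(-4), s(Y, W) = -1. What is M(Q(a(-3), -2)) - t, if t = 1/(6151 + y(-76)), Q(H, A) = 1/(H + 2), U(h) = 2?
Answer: -3165/6328 ≈ -0.50016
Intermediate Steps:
a(V) = 2
Q(H, A) = 1/(2 + H)
t = 1/6328 (t = 1/(6151 + 177) = 1/6328 ≈ 0.00015803)
M(L) = -2*L (M(L) = -(L + L) = -2*L)
M(Q(a(-3), -2)) - t = -2/(2 + 2) - 1*1/6328 = -2/4 - 1/6328 = -2*1/4 - 1/6328 = -1/2 - 1/6328 = -3165/6328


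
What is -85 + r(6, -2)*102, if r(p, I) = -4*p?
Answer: -2533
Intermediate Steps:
-85 + r(6, -2)*102 = -85 - 4*6*102 = -85 - 24*102 = -85 - 2448 = -2533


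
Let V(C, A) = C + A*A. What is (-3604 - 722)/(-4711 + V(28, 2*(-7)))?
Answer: 618/641 ≈ 0.96412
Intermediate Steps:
V(C, A) = C + A²
(-3604 - 722)/(-4711 + V(28, 2*(-7))) = (-3604 - 722)/(-4711 + (28 + (2*(-7))²)) = -4326/(-4711 + (28 + (-14)²)) = -4326/(-4711 + (28 + 196)) = -4326/(-4711 + 224) = -4326/(-4487) = -4326*(-1/4487) = 618/641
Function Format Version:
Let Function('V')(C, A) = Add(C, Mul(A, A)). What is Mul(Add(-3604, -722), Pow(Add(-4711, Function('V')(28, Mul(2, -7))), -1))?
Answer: Rational(618, 641) ≈ 0.96412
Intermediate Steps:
Function('V')(C, A) = Add(C, Pow(A, 2))
Mul(Add(-3604, -722), Pow(Add(-4711, Function('V')(28, Mul(2, -7))), -1)) = Mul(Add(-3604, -722), Pow(Add(-4711, Add(28, Pow(Mul(2, -7), 2))), -1)) = Mul(-4326, Pow(Add(-4711, Add(28, Pow(-14, 2))), -1)) = Mul(-4326, Pow(Add(-4711, Add(28, 196)), -1)) = Mul(-4326, Pow(Add(-4711, 224), -1)) = Mul(-4326, Pow(-4487, -1)) = Mul(-4326, Rational(-1, 4487)) = Rational(618, 641)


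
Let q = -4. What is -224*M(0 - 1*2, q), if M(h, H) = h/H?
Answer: -112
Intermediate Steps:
-224*M(0 - 1*2, q) = -224*(0 - 1*2)/(-4) = -224*(0 - 2)*(-¼) = -224*(-2*(-¼)) = -224/2 = -56*2 = -112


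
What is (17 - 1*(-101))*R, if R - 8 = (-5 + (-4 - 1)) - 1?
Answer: -354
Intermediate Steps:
R = -3 (R = 8 + ((-5 + (-4 - 1)) - 1) = 8 + ((-5 - 5) - 1) = 8 + (-10 - 1) = 8 - 11 = -3)
(17 - 1*(-101))*R = (17 - 1*(-101))*(-3) = (17 + 101)*(-3) = 118*(-3) = -354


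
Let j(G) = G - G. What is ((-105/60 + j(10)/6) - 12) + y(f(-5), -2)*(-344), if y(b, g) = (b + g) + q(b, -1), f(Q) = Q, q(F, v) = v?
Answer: 10953/4 ≈ 2738.3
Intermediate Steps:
j(G) = 0
y(b, g) = -1 + b + g (y(b, g) = (b + g) - 1 = -1 + b + g)
((-105/60 + j(10)/6) - 12) + y(f(-5), -2)*(-344) = ((-105/60 + 0/6) - 12) + (-1 - 5 - 2)*(-344) = ((-105*1/60 + 0*(⅙)) - 12) - 8*(-344) = ((-7/4 + 0) - 12) + 2752 = (-7/4 - 12) + 2752 = -55/4 + 2752 = 10953/4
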